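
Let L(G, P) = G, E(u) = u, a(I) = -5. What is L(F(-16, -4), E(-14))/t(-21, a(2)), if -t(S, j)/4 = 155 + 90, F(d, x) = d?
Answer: 4/245 ≈ 0.016327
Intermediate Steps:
t(S, j) = -980 (t(S, j) = -4*(155 + 90) = -4*245 = -980)
L(F(-16, -4), E(-14))/t(-21, a(2)) = -16/(-980) = -16*(-1/980) = 4/245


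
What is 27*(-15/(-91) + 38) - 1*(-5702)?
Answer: 612653/91 ≈ 6732.5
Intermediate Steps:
27*(-15/(-91) + 38) - 1*(-5702) = 27*(-15*(-1/91) + 38) + 5702 = 27*(15/91 + 38) + 5702 = 27*(3473/91) + 5702 = 93771/91 + 5702 = 612653/91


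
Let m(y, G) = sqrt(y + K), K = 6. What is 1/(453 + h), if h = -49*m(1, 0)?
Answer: 453/188402 + 49*sqrt(7)/188402 ≈ 0.0030925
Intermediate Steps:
m(y, G) = sqrt(6 + y) (m(y, G) = sqrt(y + 6) = sqrt(6 + y))
h = -49*sqrt(7) (h = -49*sqrt(6 + 1) = -49*sqrt(7) ≈ -129.64)
1/(453 + h) = 1/(453 - 49*sqrt(7))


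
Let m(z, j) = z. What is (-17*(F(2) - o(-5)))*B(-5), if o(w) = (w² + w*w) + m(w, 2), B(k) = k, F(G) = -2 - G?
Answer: -4165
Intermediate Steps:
o(w) = w + 2*w² (o(w) = (w² + w*w) + w = (w² + w²) + w = 2*w² + w = w + 2*w²)
(-17*(F(2) - o(-5)))*B(-5) = -17*((-2 - 1*2) - (-5)*(1 + 2*(-5)))*(-5) = -17*((-2 - 2) - (-5)*(1 - 10))*(-5) = -17*(-4 - (-5)*(-9))*(-5) = -17*(-4 - 1*45)*(-5) = -17*(-4 - 45)*(-5) = -17*(-49)*(-5) = 833*(-5) = -4165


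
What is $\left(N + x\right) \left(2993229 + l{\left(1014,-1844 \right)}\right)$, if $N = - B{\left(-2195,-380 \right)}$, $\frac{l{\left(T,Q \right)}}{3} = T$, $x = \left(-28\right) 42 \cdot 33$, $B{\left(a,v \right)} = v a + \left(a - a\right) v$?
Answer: $-2615468926068$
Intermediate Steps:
$B{\left(a,v \right)} = a v$ ($B{\left(a,v \right)} = a v + 0 v = a v + 0 = a v$)
$x = -38808$ ($x = \left(-1176\right) 33 = -38808$)
$l{\left(T,Q \right)} = 3 T$
$N = -834100$ ($N = - \left(-2195\right) \left(-380\right) = \left(-1\right) 834100 = -834100$)
$\left(N + x\right) \left(2993229 + l{\left(1014,-1844 \right)}\right) = \left(-834100 - 38808\right) \left(2993229 + 3 \cdot 1014\right) = - 872908 \left(2993229 + 3042\right) = \left(-872908\right) 2996271 = -2615468926068$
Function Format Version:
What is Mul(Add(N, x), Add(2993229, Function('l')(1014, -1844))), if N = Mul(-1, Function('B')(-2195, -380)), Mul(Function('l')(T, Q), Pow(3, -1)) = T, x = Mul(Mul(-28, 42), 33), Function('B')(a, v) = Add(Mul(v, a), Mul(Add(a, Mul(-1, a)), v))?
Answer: -2615468926068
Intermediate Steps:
Function('B')(a, v) = Mul(a, v) (Function('B')(a, v) = Add(Mul(a, v), Mul(0, v)) = Add(Mul(a, v), 0) = Mul(a, v))
x = -38808 (x = Mul(-1176, 33) = -38808)
Function('l')(T, Q) = Mul(3, T)
N = -834100 (N = Mul(-1, Mul(-2195, -380)) = Mul(-1, 834100) = -834100)
Mul(Add(N, x), Add(2993229, Function('l')(1014, -1844))) = Mul(Add(-834100, -38808), Add(2993229, Mul(3, 1014))) = Mul(-872908, Add(2993229, 3042)) = Mul(-872908, 2996271) = -2615468926068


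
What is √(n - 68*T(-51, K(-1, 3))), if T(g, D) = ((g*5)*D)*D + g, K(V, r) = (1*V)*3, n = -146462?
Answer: √13066 ≈ 114.31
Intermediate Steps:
K(V, r) = 3*V (K(V, r) = V*3 = 3*V)
T(g, D) = g + 5*g*D² (T(g, D) = ((5*g)*D)*D + g = (5*D*g)*D + g = 5*g*D² + g = g + 5*g*D²)
√(n - 68*T(-51, K(-1, 3))) = √(-146462 - (-3468)*(1 + 5*(3*(-1))²)) = √(-146462 - (-3468)*(1 + 5*(-3)²)) = √(-146462 - (-3468)*(1 + 5*9)) = √(-146462 - (-3468)*(1 + 45)) = √(-146462 - (-3468)*46) = √(-146462 - 68*(-2346)) = √(-146462 + 159528) = √13066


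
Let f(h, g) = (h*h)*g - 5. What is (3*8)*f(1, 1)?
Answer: -96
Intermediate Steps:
f(h, g) = -5 + g*h² (f(h, g) = h²*g - 5 = g*h² - 5 = -5 + g*h²)
(3*8)*f(1, 1) = (3*8)*(-5 + 1*1²) = 24*(-5 + 1*1) = 24*(-5 + 1) = 24*(-4) = -96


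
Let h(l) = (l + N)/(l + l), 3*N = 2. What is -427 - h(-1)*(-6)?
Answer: -426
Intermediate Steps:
N = 2/3 (N = (1/3)*2 = 2/3 ≈ 0.66667)
h(l) = (2/3 + l)/(2*l) (h(l) = (l + 2/3)/(l + l) = (2/3 + l)/((2*l)) = (2/3 + l)*(1/(2*l)) = (2/3 + l)/(2*l))
-427 - h(-1)*(-6) = -427 - (1/6)*(2 + 3*(-1))/(-1)*(-6) = -427 - (1/6)*(-1)*(2 - 3)*(-6) = -427 - (1/6)*(-1)*(-1)*(-6) = -427 - (-6)/6 = -427 - 1*(-1) = -427 + 1 = -426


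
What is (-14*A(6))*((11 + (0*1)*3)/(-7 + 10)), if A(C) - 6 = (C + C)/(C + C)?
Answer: -1078/3 ≈ -359.33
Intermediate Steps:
A(C) = 7 (A(C) = 6 + (C + C)/(C + C) = 6 + (2*C)/((2*C)) = 6 + (2*C)*(1/(2*C)) = 6 + 1 = 7)
(-14*A(6))*((11 + (0*1)*3)/(-7 + 10)) = (-14*7)*((11 + (0*1)*3)/(-7 + 10)) = -98*(11 + 0*3)/3 = -98*(11 + 0)/3 = -1078/3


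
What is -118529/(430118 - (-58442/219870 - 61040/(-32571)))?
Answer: -2245587020985/8148755045689 ≈ -0.27557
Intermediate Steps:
-118529/(430118 - (-58442/219870 - 61040/(-32571))) = -118529/(430118 - (-58442*1/219870 - 61040*(-1/32571))) = -118529/(430118 - (-29221/109935 + 8720/4653)) = -118529/(430118 - 1*30469181/18945465) = -118529/(430118 - 30469181/18945465) = -118529/8148755045689/18945465 = -118529*18945465/8148755045689 = -2245587020985/8148755045689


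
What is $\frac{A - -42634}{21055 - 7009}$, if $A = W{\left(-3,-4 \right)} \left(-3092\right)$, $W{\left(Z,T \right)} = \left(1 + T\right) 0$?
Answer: $\frac{21317}{7023} \approx 3.0353$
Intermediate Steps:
$W{\left(Z,T \right)} = 0$
$A = 0$ ($A = 0 \left(-3092\right) = 0$)
$\frac{A - -42634}{21055 - 7009} = \frac{0 - -42634}{21055 - 7009} = \frac{0 + 42634}{21055 + \left(-15300 + 8291\right)} = \frac{42634}{21055 - 7009} = \frac{42634}{14046} = 42634 \cdot \frac{1}{14046} = \frac{21317}{7023}$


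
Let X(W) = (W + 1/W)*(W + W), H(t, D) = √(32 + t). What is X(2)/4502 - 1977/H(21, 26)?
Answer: 5/2251 - 1977*√53/53 ≈ -271.56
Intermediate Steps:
X(W) = 2*W*(W + 1/W) (X(W) = (W + 1/W)*(2*W) = 2*W*(W + 1/W))
X(2)/4502 - 1977/H(21, 26) = (2 + 2*2²)/4502 - 1977/√(32 + 21) = (2 + 2*4)*(1/4502) - 1977*√53/53 = (2 + 8)*(1/4502) - 1977*√53/53 = 10*(1/4502) - 1977*√53/53 = 5/2251 - 1977*√53/53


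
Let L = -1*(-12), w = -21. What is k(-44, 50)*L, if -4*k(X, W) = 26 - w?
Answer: -141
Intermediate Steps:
k(X, W) = -47/4 (k(X, W) = -(26 - 1*(-21))/4 = -(26 + 21)/4 = -¼*47 = -47/4)
L = 12
k(-44, 50)*L = -47/4*12 = -141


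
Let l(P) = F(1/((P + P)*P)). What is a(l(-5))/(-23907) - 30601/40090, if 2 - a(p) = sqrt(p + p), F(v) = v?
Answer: -243883423/319477210 ≈ -0.76338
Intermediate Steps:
l(P) = 1/(2*P**2) (l(P) = 1/((P + P)*P) = 1/(((2*P))*P) = (1/(2*P))/P = 1/(2*P**2))
a(p) = 2 - sqrt(2)*sqrt(p) (a(p) = 2 - sqrt(p + p) = 2 - sqrt(2*p) = 2 - sqrt(2)*sqrt(p))
a(l(-5))/(-23907) - 30601/40090 = (2 - sqrt(2)*sqrt((1/2)/(-5)**2))/(-23907) - 30601/40090 = (2 - sqrt(2)*sqrt((1/2)*(1/25)))*(-1/23907) - 30601*1/40090 = (2 - sqrt(2)*sqrt(1/50))*(-1/23907) - 30601/40090 = (2 - sqrt(2)*sqrt(2)/10)*(-1/23907) - 30601/40090 = (2 - 1/5)*(-1/23907) - 30601/40090 = (9/5)*(-1/23907) - 30601/40090 = -3/39845 - 30601/40090 = -243883423/319477210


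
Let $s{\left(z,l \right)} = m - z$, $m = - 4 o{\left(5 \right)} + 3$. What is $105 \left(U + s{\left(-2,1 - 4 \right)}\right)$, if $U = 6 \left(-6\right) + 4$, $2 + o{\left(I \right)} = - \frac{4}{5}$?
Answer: $-1659$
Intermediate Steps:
$o{\left(I \right)} = - \frac{14}{5}$ ($o{\left(I \right)} = -2 - \frac{4}{5} = - \frac{14}{5}$)
$m = \frac{71}{5}$ ($m = \left(-4\right) \left(- \frac{14}{5}\right) + 3 = \frac{56}{5} + 3 = \frac{71}{5} \approx 14.2$)
$U = -32$ ($U = -36 + 4 = -32$)
$s{\left(z,l \right)} = \frac{71}{5} - z$
$105 \left(U + s{\left(-2,1 - 4 \right)}\right) = 105 \left(-32 + \left(\frac{71}{5} - -2\right)\right) = 105 \left(-32 + \left(\frac{71}{5} + 2\right)\right) = 105 \left(-32 + \frac{81}{5}\right) = 105 \left(- \frac{79}{5}\right) = -1659$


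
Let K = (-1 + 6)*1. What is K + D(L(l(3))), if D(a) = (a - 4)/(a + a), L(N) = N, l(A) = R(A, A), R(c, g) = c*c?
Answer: 95/18 ≈ 5.2778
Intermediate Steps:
R(c, g) = c²
l(A) = A²
D(a) = (-4 + a)/(2*a) (D(a) = (-4 + a)/((2*a)) = (-4 + a)*(1/(2*a)) = (-4 + a)/(2*a))
K = 5 (K = 5*1 = 5)
K + D(L(l(3))) = 5 + (-4 + 3²)/(2*(3²)) = 5 + (½)*(-4 + 9)/9 = 5 + (½)*(⅑)*5 = 5 + 5/18 = 95/18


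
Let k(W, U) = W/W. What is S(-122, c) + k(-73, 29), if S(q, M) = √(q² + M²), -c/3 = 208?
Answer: 1 + 2*√101065 ≈ 636.81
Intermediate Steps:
k(W, U) = 1
c = -624 (c = -3*208 = -624)
S(q, M) = √(M² + q²)
S(-122, c) + k(-73, 29) = √((-624)² + (-122)²) + 1 = √(389376 + 14884) + 1 = √404260 + 1 = 2*√101065 + 1 = 1 + 2*√101065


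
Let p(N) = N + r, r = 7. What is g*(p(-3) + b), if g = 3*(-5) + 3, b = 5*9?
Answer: -588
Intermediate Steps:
b = 45
g = -12 (g = -15 + 3 = -12)
p(N) = 7 + N (p(N) = N + 7 = 7 + N)
g*(p(-3) + b) = -12*((7 - 3) + 45) = -12*(4 + 45) = -12*49 = -588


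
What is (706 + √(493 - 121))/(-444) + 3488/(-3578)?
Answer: -1018685/397158 - √93/222 ≈ -2.6084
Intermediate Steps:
(706 + √(493 - 121))/(-444) + 3488/(-3578) = (706 + √372)*(-1/444) + 3488*(-1/3578) = (706 + 2*√93)*(-1/444) - 1744/1789 = (-353/222 - √93/222) - 1744/1789 = -1018685/397158 - √93/222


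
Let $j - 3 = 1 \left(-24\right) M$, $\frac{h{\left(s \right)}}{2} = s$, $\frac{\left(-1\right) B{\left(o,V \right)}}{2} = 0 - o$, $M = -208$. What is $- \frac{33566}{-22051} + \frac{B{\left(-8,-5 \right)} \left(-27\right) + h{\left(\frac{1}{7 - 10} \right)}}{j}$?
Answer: $\frac{531520504}{330434235} \approx 1.6086$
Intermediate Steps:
$B{\left(o,V \right)} = 2 o$ ($B{\left(o,V \right)} = - 2 \left(0 - o\right) = - 2 \left(- o\right) = 2 o$)
$h{\left(s \right)} = 2 s$
$j = 4995$ ($j = 3 + 1 \left(-24\right) \left(-208\right) = 3 - -4992 = 3 + 4992 = 4995$)
$- \frac{33566}{-22051} + \frac{B{\left(-8,-5 \right)} \left(-27\right) + h{\left(\frac{1}{7 - 10} \right)}}{j} = - \frac{33566}{-22051} + \frac{2 \left(-8\right) \left(-27\right) + \frac{2}{7 - 10}}{4995} = \left(-33566\right) \left(- \frac{1}{22051}\right) + \left(\left(-16\right) \left(-27\right) + \frac{2}{-3}\right) \frac{1}{4995} = \frac{33566}{22051} + \left(432 + 2 \left(- \frac{1}{3}\right)\right) \frac{1}{4995} = \frac{33566}{22051} + \left(432 - \frac{2}{3}\right) \frac{1}{4995} = \frac{33566}{22051} + \frac{1294}{3} \cdot \frac{1}{4995} = \frac{33566}{22051} + \frac{1294}{14985} = \frac{531520504}{330434235}$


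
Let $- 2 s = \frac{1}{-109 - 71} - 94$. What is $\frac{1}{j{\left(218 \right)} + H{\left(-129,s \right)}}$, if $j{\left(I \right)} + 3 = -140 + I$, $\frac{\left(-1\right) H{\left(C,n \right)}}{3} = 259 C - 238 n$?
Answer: $\frac{60}{8032079} \approx 7.47 \cdot 10^{-6}$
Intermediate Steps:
$s = \frac{16921}{360}$ ($s = - \frac{\frac{1}{-109 - 71} - 94}{2} = - \frac{\frac{1}{-180} - 94}{2} = - \frac{- \frac{1}{180} - 94}{2} = \left(- \frac{1}{2}\right) \left(- \frac{16921}{180}\right) = \frac{16921}{360} \approx 47.003$)
$H{\left(C,n \right)} = - 777 C + 714 n$ ($H{\left(C,n \right)} = - 3 \left(259 C - 238 n\right) = - 3 \left(- 238 n + 259 C\right) = - 777 C + 714 n$)
$j{\left(I \right)} = -143 + I$ ($j{\left(I \right)} = -3 + \left(-140 + I\right) = -143 + I$)
$\frac{1}{j{\left(218 \right)} + H{\left(-129,s \right)}} = \frac{1}{\left(-143 + 218\right) + \left(\left(-777\right) \left(-129\right) + 714 \cdot \frac{16921}{360}\right)} = \frac{1}{75 + \left(100233 + \frac{2013599}{60}\right)} = \frac{1}{75 + \frac{8027579}{60}} = \frac{1}{\frac{8032079}{60}} = \frac{60}{8032079}$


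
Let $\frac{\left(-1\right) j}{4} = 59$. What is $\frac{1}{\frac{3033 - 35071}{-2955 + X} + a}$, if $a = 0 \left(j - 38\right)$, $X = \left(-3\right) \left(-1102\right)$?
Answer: $- \frac{351}{32038} \approx -0.010956$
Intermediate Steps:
$X = 3306$
$j = -236$ ($j = \left(-4\right) 59 = -236$)
$a = 0$ ($a = 0 \left(-236 - 38\right) = 0 \left(-274\right) = 0$)
$\frac{1}{\frac{3033 - 35071}{-2955 + X} + a} = \frac{1}{\frac{3033 - 35071}{-2955 + 3306} + 0} = \frac{1}{- \frac{32038}{351} + 0} = \frac{1}{- \frac{32038}{351}} = - \frac{351}{32038}$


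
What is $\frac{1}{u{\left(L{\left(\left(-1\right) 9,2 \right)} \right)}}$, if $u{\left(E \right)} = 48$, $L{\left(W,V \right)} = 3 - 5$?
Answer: $\frac{1}{48} \approx 0.020833$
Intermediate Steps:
$L{\left(W,V \right)} = -2$
$\frac{1}{u{\left(L{\left(\left(-1\right) 9,2 \right)} \right)}} = \frac{1}{48}$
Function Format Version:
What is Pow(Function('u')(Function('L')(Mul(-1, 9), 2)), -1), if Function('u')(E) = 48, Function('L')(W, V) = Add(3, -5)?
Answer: Rational(1, 48) ≈ 0.020833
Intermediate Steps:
Function('L')(W, V) = -2
Pow(Function('u')(Function('L')(Mul(-1, 9), 2)), -1) = Pow(48, -1) = Rational(1, 48)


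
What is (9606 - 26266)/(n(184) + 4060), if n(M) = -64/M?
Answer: -95795/23343 ≈ -4.1038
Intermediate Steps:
(9606 - 26266)/(n(184) + 4060) = (9606 - 26266)/(-64/184 + 4060) = -16660/(-64*1/184 + 4060) = -16660/(-8/23 + 4060) = -16660/93372/23 = -16660*23/93372 = -95795/23343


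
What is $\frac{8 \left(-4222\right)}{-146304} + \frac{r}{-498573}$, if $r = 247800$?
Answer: $- \frac{134821733}{506550168} \approx -0.26616$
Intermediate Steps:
$\frac{8 \left(-4222\right)}{-146304} + \frac{r}{-498573} = \frac{8 \left(-4222\right)}{-146304} + \frac{247800}{-498573} = \left(-33776\right) \left(- \frac{1}{146304}\right) + 247800 \left(- \frac{1}{498573}\right) = \frac{2111}{9144} - \frac{82600}{166191} = - \frac{134821733}{506550168}$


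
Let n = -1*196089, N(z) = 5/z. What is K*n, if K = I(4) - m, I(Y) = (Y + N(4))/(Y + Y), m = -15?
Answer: -98240589/32 ≈ -3.0700e+6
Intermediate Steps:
I(Y) = (5/4 + Y)/(2*Y) (I(Y) = (Y + 5/4)/(Y + Y) = (Y + 5*(¼))/((2*Y)) = (Y + 5/4)*(1/(2*Y)) = (5/4 + Y)*(1/(2*Y)) = (5/4 + Y)/(2*Y))
n = -196089
K = 501/32 (K = (⅛)*(5 + 4*4)/4 - 1*(-15) = (⅛)*(¼)*(5 + 16) + 15 = (⅛)*(¼)*21 + 15 = 21/32 + 15 = 501/32 ≈ 15.656)
K*n = (501/32)*(-196089) = -98240589/32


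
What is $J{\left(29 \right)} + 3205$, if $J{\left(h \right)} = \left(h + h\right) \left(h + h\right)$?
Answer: $6569$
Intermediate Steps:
$J{\left(h \right)} = 4 h^{2}$ ($J{\left(h \right)} = 2 h 2 h = 4 h^{2}$)
$J{\left(29 \right)} + 3205 = 4 \cdot 29^{2} + 3205 = 4 \cdot 841 + 3205 = 3364 + 3205 = 6569$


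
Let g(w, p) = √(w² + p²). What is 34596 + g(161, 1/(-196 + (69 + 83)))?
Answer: 34596 + √50183057/44 ≈ 34757.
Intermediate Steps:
g(w, p) = √(p² + w²)
34596 + g(161, 1/(-196 + (69 + 83))) = 34596 + √((1/(-196 + (69 + 83)))² + 161²) = 34596 + √((1/(-196 + 152))² + 25921) = 34596 + √((1/(-44))² + 25921) = 34596 + √((-1/44)² + 25921) = 34596 + √(1/1936 + 25921) = 34596 + √(50183057/1936) = 34596 + √50183057/44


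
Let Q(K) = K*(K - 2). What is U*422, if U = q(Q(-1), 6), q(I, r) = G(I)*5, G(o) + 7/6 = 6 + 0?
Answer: 30595/3 ≈ 10198.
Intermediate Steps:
G(o) = 29/6 (G(o) = -7/6 + (6 + 0) = -7/6 + 6 = 29/6)
Q(K) = K*(-2 + K)
q(I, r) = 145/6 (q(I, r) = (29/6)*5 = 145/6)
U = 145/6 ≈ 24.167
U*422 = (145/6)*422 = 30595/3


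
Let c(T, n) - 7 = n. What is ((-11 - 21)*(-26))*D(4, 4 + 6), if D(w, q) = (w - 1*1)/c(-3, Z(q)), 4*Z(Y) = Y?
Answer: 4992/19 ≈ 262.74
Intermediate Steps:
Z(Y) = Y/4
c(T, n) = 7 + n
D(w, q) = (-1 + w)/(7 + q/4) (D(w, q) = (w - 1*1)/(7 + q/4) = (w - 1)/(7 + q/4) = (-1 + w)/(7 + q/4))
((-11 - 21)*(-26))*D(4, 4 + 6) = ((-11 - 21)*(-26))*(4*(-1 + 4)/(28 + (4 + 6))) = (-32*(-26))*(4*3/(28 + 10)) = 832*(4*3/38) = 832*(4*(1/38)*3) = 832*(6/19) = 4992/19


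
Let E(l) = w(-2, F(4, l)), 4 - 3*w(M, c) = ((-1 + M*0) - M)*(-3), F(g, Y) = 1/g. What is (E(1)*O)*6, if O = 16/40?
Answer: 28/5 ≈ 5.6000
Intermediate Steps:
w(M, c) = 1/3 - M (w(M, c) = 4/3 - ((-1 + M*0) - M)*(-3)/3 = 4/3 - ((-1 + 0) - M)*(-3)/3 = 4/3 - (-1 - M)*(-3)/3 = 4/3 - (3 + 3*M)/3 = 4/3 + (-1 - M) = 1/3 - M)
O = 2/5 (O = 16*(1/40) = 2/5 ≈ 0.40000)
E(l) = 7/3 (E(l) = 1/3 - 1*(-2) = 1/3 + 2 = 7/3)
(E(1)*O)*6 = ((7/3)*(2/5))*6 = (14/15)*6 = 28/5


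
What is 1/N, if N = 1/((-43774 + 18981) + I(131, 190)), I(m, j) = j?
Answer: -24603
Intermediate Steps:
N = -1/24603 (N = 1/((-43774 + 18981) + 190) = 1/(-24793 + 190) = 1/(-24603) = -1/24603 ≈ -4.0645e-5)
1/N = 1/(-1/24603) = -24603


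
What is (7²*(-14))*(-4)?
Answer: 2744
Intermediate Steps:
(7²*(-14))*(-4) = (49*(-14))*(-4) = -686*(-4) = 2744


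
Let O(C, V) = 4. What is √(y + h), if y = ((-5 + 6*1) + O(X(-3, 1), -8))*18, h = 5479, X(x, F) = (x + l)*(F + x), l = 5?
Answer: √5569 ≈ 74.626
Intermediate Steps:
X(x, F) = (5 + x)*(F + x) (X(x, F) = (x + 5)*(F + x) = (5 + x)*(F + x))
y = 90 (y = ((-5 + 6*1) + 4)*18 = ((-5 + 6) + 4)*18 = (1 + 4)*18 = 5*18 = 90)
√(y + h) = √(90 + 5479) = √5569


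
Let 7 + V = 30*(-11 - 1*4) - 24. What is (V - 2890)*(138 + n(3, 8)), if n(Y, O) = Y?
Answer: -475311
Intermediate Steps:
V = -481 (V = -7 + (30*(-11 - 1*4) - 24) = -7 + (30*(-11 - 4) - 24) = -7 + (30*(-15) - 24) = -7 + (-450 - 24) = -7 - 474 = -481)
(V - 2890)*(138 + n(3, 8)) = (-481 - 2890)*(138 + 3) = -3371*141 = -475311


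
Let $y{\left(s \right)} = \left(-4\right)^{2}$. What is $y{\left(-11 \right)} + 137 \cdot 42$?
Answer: $5770$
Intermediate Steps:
$y{\left(s \right)} = 16$
$y{\left(-11 \right)} + 137 \cdot 42 = 16 + 137 \cdot 42 = 16 + 5754 = 5770$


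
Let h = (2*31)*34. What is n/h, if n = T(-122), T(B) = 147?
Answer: 147/2108 ≈ 0.069734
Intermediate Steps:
h = 2108 (h = 62*34 = 2108)
n = 147
n/h = 147/2108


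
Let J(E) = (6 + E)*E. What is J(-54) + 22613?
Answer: 25205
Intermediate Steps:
J(E) = E*(6 + E)
J(-54) + 22613 = -54*(6 - 54) + 22613 = -54*(-48) + 22613 = 2592 + 22613 = 25205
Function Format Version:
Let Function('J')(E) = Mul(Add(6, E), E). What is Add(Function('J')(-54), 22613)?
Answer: 25205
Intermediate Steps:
Function('J')(E) = Mul(E, Add(6, E))
Add(Function('J')(-54), 22613) = Add(Mul(-54, Add(6, -54)), 22613) = Add(Mul(-54, -48), 22613) = Add(2592, 22613) = 25205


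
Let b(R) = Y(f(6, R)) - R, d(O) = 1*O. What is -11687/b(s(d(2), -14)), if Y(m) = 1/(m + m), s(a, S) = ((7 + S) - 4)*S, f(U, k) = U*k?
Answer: 21597576/284591 ≈ 75.890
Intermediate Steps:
d(O) = O
s(a, S) = S*(3 + S) (s(a, S) = (3 + S)*S = S*(3 + S))
Y(m) = 1/(2*m)
b(R) = -R + 1/(12*R) (b(R) = 1/(2*((6*R))) - R = (1/(6*R))/2 - R = 1/(12*R) - R = -R + 1/(12*R))
-11687/b(s(d(2), -14)) = -11687/(-(-14)*(3 - 14) + 1/(12*((-14*(3 - 14))))) = -11687/(-(-14)*(-11) + 1/(12*((-14*(-11))))) = -11687/(-1*154 + (1/12)/154) = -11687/(-154 + (1/12)*(1/154)) = -11687/(-154 + 1/1848) = -11687/(-284591/1848) = -11687*(-1848/284591) = 21597576/284591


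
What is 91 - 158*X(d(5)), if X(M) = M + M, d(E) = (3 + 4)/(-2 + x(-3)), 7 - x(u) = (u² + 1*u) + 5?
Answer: 1379/3 ≈ 459.67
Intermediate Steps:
x(u) = 2 - u - u² (x(u) = 7 - ((u² + 1*u) + 5) = 7 - ((u² + u) + 5) = 7 - ((u + u²) + 5) = 7 - (5 + u + u²) = 7 + (-5 - u - u²) = 2 - u - u²)
d(E) = -7/6 (d(E) = (3 + 4)/(-2 + (2 - 1*(-3) - 1*(-3)²)) = 7/(-2 + (2 + 3 - 1*9)) = 7/(-2 + (2 + 3 - 9)) = 7/(-2 - 4) = 7/(-6) = 7*(-⅙) = -7/6)
X(M) = 2*M
91 - 158*X(d(5)) = 91 - 316*(-7)/6 = 91 - 158*(-7/3) = 91 + 1106/3 = 1379/3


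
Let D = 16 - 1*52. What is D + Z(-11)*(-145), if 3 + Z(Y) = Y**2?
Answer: -17146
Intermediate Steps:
Z(Y) = -3 + Y**2
D = -36 (D = 16 - 52 = -36)
D + Z(-11)*(-145) = -36 + (-3 + (-11)**2)*(-145) = -36 + (-3 + 121)*(-145) = -36 + 118*(-145) = -36 - 17110 = -17146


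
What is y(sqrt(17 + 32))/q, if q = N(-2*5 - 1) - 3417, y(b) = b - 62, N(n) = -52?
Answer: 55/3469 ≈ 0.015855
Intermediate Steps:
y(b) = -62 + b
q = -3469 (q = -52 - 3417 = -3469)
y(sqrt(17 + 32))/q = (-62 + sqrt(17 + 32))/(-3469) = (-62 + sqrt(49))*(-1/3469) = (-62 + 7)*(-1/3469) = -55*(-1/3469) = 55/3469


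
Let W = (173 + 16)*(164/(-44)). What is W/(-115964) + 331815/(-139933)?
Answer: -422180200443/178499094532 ≈ -2.3652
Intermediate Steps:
W = -7749/11 (W = 189*(164*(-1/44)) = 189*(-41/11) = -7749/11 ≈ -704.45)
W/(-115964) + 331815/(-139933) = -7749/11/(-115964) + 331815/(-139933) = -7749/11*(-1/115964) + 331815*(-1/139933) = 7749/1275604 - 331815/139933 = -422180200443/178499094532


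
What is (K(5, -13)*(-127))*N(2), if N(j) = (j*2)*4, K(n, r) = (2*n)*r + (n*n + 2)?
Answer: 209296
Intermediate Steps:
K(n, r) = 2 + n² + 2*n*r (K(n, r) = 2*n*r + (n² + 2) = 2*n*r + (2 + n²) = 2 + n² + 2*n*r)
N(j) = 8*j (N(j) = (2*j)*4 = 8*j)
(K(5, -13)*(-127))*N(2) = ((2 + 5² + 2*5*(-13))*(-127))*(8*2) = ((2 + 25 - 130)*(-127))*16 = -103*(-127)*16 = 13081*16 = 209296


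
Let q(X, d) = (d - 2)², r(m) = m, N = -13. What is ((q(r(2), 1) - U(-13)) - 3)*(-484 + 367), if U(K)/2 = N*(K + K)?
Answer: 79326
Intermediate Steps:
q(X, d) = (-2 + d)²
U(K) = -52*K (U(K) = 2*(-13*(K + K)) = 2*(-26*K) = -52*K)
((q(r(2), 1) - U(-13)) - 3)*(-484 + 367) = (((-2 + 1)² - (-52)*(-13)) - 3)*(-484 + 367) = (((-1)² - 1*676) - 3)*(-117) = ((1 - 676) - 3)*(-117) = (-675 - 3)*(-117) = -678*(-117) = 79326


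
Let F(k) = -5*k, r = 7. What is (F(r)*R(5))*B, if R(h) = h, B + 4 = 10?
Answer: -1050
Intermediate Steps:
B = 6 (B = -4 + 10 = 6)
(F(r)*R(5))*B = (-5*7*5)*6 = -35*5*6 = -175*6 = -1050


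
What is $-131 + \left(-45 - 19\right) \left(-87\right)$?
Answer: $5437$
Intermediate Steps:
$-131 + \left(-45 - 19\right) \left(-87\right) = -131 - -5568 = -131 + 5568 = 5437$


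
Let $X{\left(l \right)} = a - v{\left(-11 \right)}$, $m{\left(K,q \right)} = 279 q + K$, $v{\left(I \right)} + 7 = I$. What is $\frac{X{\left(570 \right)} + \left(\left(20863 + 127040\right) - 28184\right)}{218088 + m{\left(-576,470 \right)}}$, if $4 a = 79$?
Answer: $\frac{479027}{1394568} \approx 0.34349$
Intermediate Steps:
$a = \frac{79}{4}$ ($a = \frac{1}{4} \cdot 79 = \frac{79}{4} \approx 19.75$)
$v{\left(I \right)} = -7 + I$
$m{\left(K,q \right)} = K + 279 q$
$X{\left(l \right)} = \frac{151}{4}$ ($X{\left(l \right)} = \frac{79}{4} - \left(-7 - 11\right) = \frac{79}{4} - -18 = \frac{79}{4} + 18 = \frac{151}{4}$)
$\frac{X{\left(570 \right)} + \left(\left(20863 + 127040\right) - 28184\right)}{218088 + m{\left(-576,470 \right)}} = \frac{\frac{151}{4} + \left(\left(20863 + 127040\right) - 28184\right)}{218088 + \left(-576 + 279 \cdot 470\right)} = \frac{\frac{151}{4} + \left(147903 - 28184\right)}{218088 + \left(-576 + 131130\right)} = \frac{\frac{151}{4} + 119719}{218088 + 130554} = \frac{479027}{4 \cdot 348642} = \frac{479027}{4} \cdot \frac{1}{348642} = \frac{479027}{1394568}$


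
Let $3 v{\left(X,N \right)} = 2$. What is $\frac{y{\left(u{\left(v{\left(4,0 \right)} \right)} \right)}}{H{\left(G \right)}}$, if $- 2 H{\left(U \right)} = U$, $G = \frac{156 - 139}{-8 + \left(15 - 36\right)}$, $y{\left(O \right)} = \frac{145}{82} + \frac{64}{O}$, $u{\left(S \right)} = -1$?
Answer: $- \frac{147987}{697} \approx -212.32$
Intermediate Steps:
$v{\left(X,N \right)} = \frac{2}{3}$ ($v{\left(X,N \right)} = \frac{1}{3} \cdot 2 = \frac{2}{3}$)
$y{\left(O \right)} = \frac{145}{82} + \frac{64}{O}$ ($y{\left(O \right)} = 145 \cdot \frac{1}{82} + \frac{64}{O} = \frac{145}{82} + \frac{64}{O}$)
$G = - \frac{17}{29}$ ($G = \frac{17}{-8 + \left(15 - 36\right)} = \frac{17}{-8 - 21} = \frac{17}{-29} = 17 \left(- \frac{1}{29}\right) = - \frac{17}{29} \approx -0.58621$)
$H{\left(U \right)} = - \frac{U}{2}$
$\frac{y{\left(u{\left(v{\left(4,0 \right)} \right)} \right)}}{H{\left(G \right)}} = \frac{\frac{145}{82} + \frac{64}{-1}}{\left(- \frac{1}{2}\right) \left(- \frac{17}{29}\right)} = \frac{\frac{145}{82} + 64 \left(-1\right)}{\frac{17}{58}} = \left(\frac{145}{82} - 64\right) \frac{58}{17} = \left(- \frac{5103}{82}\right) \frac{58}{17} = - \frac{147987}{697}$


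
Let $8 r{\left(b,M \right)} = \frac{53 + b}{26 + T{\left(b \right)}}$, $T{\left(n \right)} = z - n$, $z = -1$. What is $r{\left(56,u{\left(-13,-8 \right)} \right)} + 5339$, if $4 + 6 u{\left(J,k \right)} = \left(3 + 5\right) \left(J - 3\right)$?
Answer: $\frac{1323963}{248} \approx 5338.6$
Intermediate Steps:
$u{\left(J,k \right)} = - \frac{14}{3} + \frac{4 J}{3}$ ($u{\left(J,k \right)} = - \frac{2}{3} + \frac{\left(3 + 5\right) \left(J - 3\right)}{6} = - \frac{2}{3} + \frac{8 \left(-3 + J\right)}{6} = - \frac{2}{3} + \frac{-24 + 8 J}{6} = - \frac{2}{3} + \left(-4 + \frac{4 J}{3}\right) = - \frac{14}{3} + \frac{4 J}{3}$)
$T{\left(n \right)} = -1 - n$
$r{\left(b,M \right)} = \frac{53 + b}{8 \left(25 - b\right)}$ ($r{\left(b,M \right)} = \frac{\left(53 + b\right) \frac{1}{26 - \left(1 + b\right)}}{8} = \frac{\left(53 + b\right) \frac{1}{25 - b}}{8} = \frac{\frac{1}{25 - b} \left(53 + b\right)}{8} = \frac{53 + b}{8 \left(25 - b\right)}$)
$r{\left(56,u{\left(-13,-8 \right)} \right)} + 5339 = \frac{-53 - 56}{8 \left(-25 + 56\right)} + 5339 = \frac{-53 - 56}{8 \cdot 31} + 5339 = \frac{1}{8} \cdot \frac{1}{31} \left(-109\right) + 5339 = - \frac{109}{248} + 5339 = \frac{1323963}{248}$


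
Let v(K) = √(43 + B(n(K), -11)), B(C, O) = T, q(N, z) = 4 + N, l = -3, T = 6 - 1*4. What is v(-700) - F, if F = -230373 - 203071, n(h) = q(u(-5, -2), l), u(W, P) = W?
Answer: 433444 + 3*√5 ≈ 4.3345e+5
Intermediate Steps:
T = 2 (T = 6 - 4 = 2)
n(h) = -1 (n(h) = 4 - 5 = -1)
B(C, O) = 2
v(K) = 3*√5 (v(K) = √(43 + 2) = √45 = 3*√5)
F = -433444
v(-700) - F = 3*√5 - 1*(-433444) = 3*√5 + 433444 = 433444 + 3*√5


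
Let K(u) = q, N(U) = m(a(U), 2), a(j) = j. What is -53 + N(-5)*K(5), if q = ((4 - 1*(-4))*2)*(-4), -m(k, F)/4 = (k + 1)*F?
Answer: -2101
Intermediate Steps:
m(k, F) = -4*F*(1 + k) (m(k, F) = -4*(k + 1)*F = -4*(1 + k)*F = -4*F*(1 + k))
N(U) = -8 - 8*U (N(U) = -4*2*(1 + U) = -8 - 8*U)
q = -64 (q = ((4 + 4)*2)*(-4) = (8*2)*(-4) = 16*(-4) = -64)
K(u) = -64
-53 + N(-5)*K(5) = -53 + (-8 - 8*(-5))*(-64) = -53 + (-8 + 40)*(-64) = -53 + 32*(-64) = -53 - 2048 = -2101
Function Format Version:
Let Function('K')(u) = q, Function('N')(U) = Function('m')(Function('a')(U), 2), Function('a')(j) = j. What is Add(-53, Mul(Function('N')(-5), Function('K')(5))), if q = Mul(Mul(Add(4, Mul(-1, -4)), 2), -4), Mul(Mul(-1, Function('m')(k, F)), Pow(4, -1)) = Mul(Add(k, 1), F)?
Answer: -2101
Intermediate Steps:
Function('m')(k, F) = Mul(-4, F, Add(1, k)) (Function('m')(k, F) = Mul(-4, Mul(Add(k, 1), F)) = Mul(-4, Mul(Add(1, k), F)) = Mul(-4, Mul(F, Add(1, k))) = Mul(-4, F, Add(1, k)))
Function('N')(U) = Add(-8, Mul(-8, U)) (Function('N')(U) = Mul(-4, 2, Add(1, U)) = Add(-8, Mul(-8, U)))
q = -64 (q = Mul(Mul(Add(4, 4), 2), -4) = Mul(Mul(8, 2), -4) = Mul(16, -4) = -64)
Function('K')(u) = -64
Add(-53, Mul(Function('N')(-5), Function('K')(5))) = Add(-53, Mul(Add(-8, Mul(-8, -5)), -64)) = Add(-53, Mul(Add(-8, 40), -64)) = Add(-53, Mul(32, -64)) = Add(-53, -2048) = -2101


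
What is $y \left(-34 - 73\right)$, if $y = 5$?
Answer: $-535$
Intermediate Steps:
$y \left(-34 - 73\right) = 5 \left(-34 - 73\right) = 5 \left(-107\right) = -535$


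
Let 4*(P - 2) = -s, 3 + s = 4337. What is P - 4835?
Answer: -11833/2 ≈ -5916.5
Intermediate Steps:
s = 4334 (s = -3 + 4337 = 4334)
P = -2163/2 (P = 2 + (-1*4334)/4 = 2 + (¼)*(-4334) = 2 - 2167/2 = -2163/2 ≈ -1081.5)
P - 4835 = -2163/2 - 4835 = -11833/2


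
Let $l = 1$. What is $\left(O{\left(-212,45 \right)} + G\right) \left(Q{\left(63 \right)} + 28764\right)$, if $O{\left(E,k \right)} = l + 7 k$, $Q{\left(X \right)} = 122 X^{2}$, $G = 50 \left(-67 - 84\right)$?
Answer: $-3710911788$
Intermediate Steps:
$G = -7550$ ($G = 50 \left(-151\right) = -7550$)
$O{\left(E,k \right)} = 1 + 7 k$
$\left(O{\left(-212,45 \right)} + G\right) \left(Q{\left(63 \right)} + 28764\right) = \left(\left(1 + 7 \cdot 45\right) - 7550\right) \left(122 \cdot 63^{2} + 28764\right) = \left(\left(1 + 315\right) - 7550\right) \left(122 \cdot 3969 + 28764\right) = \left(316 - 7550\right) \left(484218 + 28764\right) = \left(-7234\right) 512982 = -3710911788$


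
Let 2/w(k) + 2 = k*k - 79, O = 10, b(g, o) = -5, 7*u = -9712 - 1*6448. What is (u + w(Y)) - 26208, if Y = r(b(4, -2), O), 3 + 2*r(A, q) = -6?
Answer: -48506744/1701 ≈ -28517.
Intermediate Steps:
u = -16160/7 (u = (-9712 - 1*6448)/7 = (-9712 - 6448)/7 = (1/7)*(-16160) = -16160/7 ≈ -2308.6)
r(A, q) = -9/2 (r(A, q) = -3/2 + (1/2)*(-6) = -3/2 - 3 = -9/2)
Y = -9/2 ≈ -4.5000
w(k) = 2/(-81 + k**2) (w(k) = 2/(-2 + (k*k - 79)) = 2/(-2 + (k**2 - 79)) = 2/(-2 + (-79 + k**2)) = 2/(-81 + k**2))
(u + w(Y)) - 26208 = (-16160/7 + 2/(-81 + (-9/2)**2)) - 26208 = (-16160/7 + 2/(-81 + 81/4)) - 26208 = (-16160/7 + 2/(-243/4)) - 26208 = (-16160/7 + 2*(-4/243)) - 26208 = (-16160/7 - 8/243) - 26208 = -3926936/1701 - 26208 = -48506744/1701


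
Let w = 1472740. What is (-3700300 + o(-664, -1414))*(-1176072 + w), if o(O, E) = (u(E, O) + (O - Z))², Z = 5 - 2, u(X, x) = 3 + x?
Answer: -574561662288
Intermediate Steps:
Z = 3
o(O, E) = 4*O² (o(O, E) = ((3 + O) + (O - 1*3))² = ((3 + O) + (O - 3))² = ((3 + O) + (-3 + O))² = (2*O)² = 4*O²)
(-3700300 + o(-664, -1414))*(-1176072 + w) = (-3700300 + 4*(-664)²)*(-1176072 + 1472740) = (-3700300 + 4*440896)*296668 = (-3700300 + 1763584)*296668 = -1936716*296668 = -574561662288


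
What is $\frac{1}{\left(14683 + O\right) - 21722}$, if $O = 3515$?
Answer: $- \frac{1}{3524} \approx -0.00028377$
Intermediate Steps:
$\frac{1}{\left(14683 + O\right) - 21722} = \frac{1}{\left(14683 + 3515\right) - 21722} = \frac{1}{18198 - 21722} = \frac{1}{-3524} = - \frac{1}{3524}$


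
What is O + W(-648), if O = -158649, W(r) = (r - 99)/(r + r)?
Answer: -22845373/144 ≈ -1.5865e+5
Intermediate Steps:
W(r) = (-99 + r)/(2*r) (W(r) = (-99 + r)/((2*r)) = (-99 + r)*(1/(2*r)) = (-99 + r)/(2*r))
O + W(-648) = -158649 + (½)*(-99 - 648)/(-648) = -158649 + (½)*(-1/648)*(-747) = -158649 + 83/144 = -22845373/144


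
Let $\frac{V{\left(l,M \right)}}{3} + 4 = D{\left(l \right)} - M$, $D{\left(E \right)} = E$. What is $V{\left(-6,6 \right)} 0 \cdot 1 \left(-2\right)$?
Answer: $0$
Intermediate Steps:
$V{\left(l,M \right)} = -12 - 3 M + 3 l$ ($V{\left(l,M \right)} = -12 + 3 \left(l - M\right) = -12 - \left(- 3 l + 3 M\right) = -12 - 3 M + 3 l$)
$V{\left(-6,6 \right)} 0 \cdot 1 \left(-2\right) = \left(-12 - 18 + 3 \left(-6\right)\right) 0 \cdot 1 \left(-2\right) = \left(-12 - 18 - 18\right) 0 \left(-2\right) = \left(-48\right) 0 \left(-2\right) = 0 \left(-2\right) = 0$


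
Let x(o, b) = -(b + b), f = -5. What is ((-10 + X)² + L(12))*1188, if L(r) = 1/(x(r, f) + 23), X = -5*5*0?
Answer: 118836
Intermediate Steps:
X = 0 (X = -25*0 = 0)
x(o, b) = -2*b
L(r) = 1/33 (L(r) = 1/(-2*(-5) + 23) = 1/(10 + 23) = 1/33)
((-10 + X)² + L(12))*1188 = ((-10 + 0)² + 1/33)*1188 = ((-10)² + 1/33)*1188 = (100 + 1/33)*1188 = (3301/33)*1188 = 118836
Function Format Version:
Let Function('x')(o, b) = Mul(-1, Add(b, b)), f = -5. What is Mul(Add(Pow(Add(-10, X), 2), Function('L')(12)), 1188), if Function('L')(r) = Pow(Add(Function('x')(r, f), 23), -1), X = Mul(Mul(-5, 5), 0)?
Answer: 118836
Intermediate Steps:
X = 0 (X = Mul(-25, 0) = 0)
Function('x')(o, b) = Mul(-2, b) (Function('x')(o, b) = Mul(-1, Mul(2, b)) = Mul(-2, b))
Function('L')(r) = Rational(1, 33) (Function('L')(r) = Pow(Add(Mul(-2, -5), 23), -1) = Pow(Add(10, 23), -1) = Pow(33, -1) = Rational(1, 33))
Mul(Add(Pow(Add(-10, X), 2), Function('L')(12)), 1188) = Mul(Add(Pow(Add(-10, 0), 2), Rational(1, 33)), 1188) = Mul(Add(Pow(-10, 2), Rational(1, 33)), 1188) = Mul(Add(100, Rational(1, 33)), 1188) = Mul(Rational(3301, 33), 1188) = 118836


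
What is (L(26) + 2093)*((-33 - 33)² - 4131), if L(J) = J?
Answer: 476775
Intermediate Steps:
(L(26) + 2093)*((-33 - 33)² - 4131) = (26 + 2093)*((-33 - 33)² - 4131) = 2119*((-66)² - 4131) = 2119*(4356 - 4131) = 2119*225 = 476775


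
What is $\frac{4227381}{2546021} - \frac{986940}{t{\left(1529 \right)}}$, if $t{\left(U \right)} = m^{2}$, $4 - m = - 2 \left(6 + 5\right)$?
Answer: $- \frac{627478064046}{430277549} \approx -1458.3$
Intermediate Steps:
$m = 26$ ($m = 4 - - 2 \left(6 + 5\right) = 4 - \left(-2\right) 11 = 4 - -22 = 4 + 22 = 26$)
$t{\left(U \right)} = 676$ ($t{\left(U \right)} = 26^{2} = 676$)
$\frac{4227381}{2546021} - \frac{986940}{t{\left(1529 \right)}} = \frac{4227381}{2546021} - \frac{986940}{676} = 4227381 \cdot \frac{1}{2546021} - \frac{246735}{169} = \frac{4227381}{2546021} - \frac{246735}{169} = - \frac{627478064046}{430277549}$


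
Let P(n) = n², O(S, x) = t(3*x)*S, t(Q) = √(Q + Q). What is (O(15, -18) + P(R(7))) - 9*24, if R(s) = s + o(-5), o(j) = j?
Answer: -212 + 90*I*√3 ≈ -212.0 + 155.88*I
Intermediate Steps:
t(Q) = √2*√Q (t(Q) = √(2*Q) = √2*√Q)
O(S, x) = S*√6*√x (O(S, x) = (√2*√(3*x))*S = (√2*(√3*√x))*S = (√6*√x)*S = S*√6*√x)
R(s) = -5 + s (R(s) = s - 5 = -5 + s)
(O(15, -18) + P(R(7))) - 9*24 = (15*√6*√(-18) + (-5 + 7)²) - 9*24 = (15*√6*(3*I*√2) + 2²) - 216 = (90*I*√3 + 4) - 216 = (4 + 90*I*√3) - 216 = -212 + 90*I*√3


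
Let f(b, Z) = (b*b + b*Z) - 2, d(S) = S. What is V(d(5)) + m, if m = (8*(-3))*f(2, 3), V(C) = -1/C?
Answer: -961/5 ≈ -192.20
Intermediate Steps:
f(b, Z) = -2 + b² + Z*b (f(b, Z) = (b² + Z*b) - 2 = -2 + b² + Z*b)
m = -192 (m = (8*(-3))*(-2 + 2² + 3*2) = -24*(-2 + 4 + 6) = -24*8 = -192)
V(d(5)) + m = -1/5 - 192 = -1*⅕ - 192 = -⅕ - 192 = -961/5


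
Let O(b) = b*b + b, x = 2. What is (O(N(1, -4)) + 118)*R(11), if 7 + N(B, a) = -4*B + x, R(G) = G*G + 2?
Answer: 23370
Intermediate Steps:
R(G) = 2 + G**2 (R(G) = G**2 + 2 = 2 + G**2)
N(B, a) = -5 - 4*B (N(B, a) = -7 + (-4*B + 2) = -7 + (2 - 4*B) = -5 - 4*B)
O(b) = b + b**2 (O(b) = b**2 + b = b + b**2)
(O(N(1, -4)) + 118)*R(11) = ((-5 - 4*1)*(1 + (-5 - 4*1)) + 118)*(2 + 11**2) = ((-5 - 4)*(1 + (-5 - 4)) + 118)*(2 + 121) = (-9*(1 - 9) + 118)*123 = (-9*(-8) + 118)*123 = (72 + 118)*123 = 190*123 = 23370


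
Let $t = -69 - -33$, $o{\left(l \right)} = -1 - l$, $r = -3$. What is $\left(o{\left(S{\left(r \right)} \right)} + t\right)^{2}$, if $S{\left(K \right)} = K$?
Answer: $1156$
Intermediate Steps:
$t = -36$ ($t = -69 + 33 = -36$)
$\left(o{\left(S{\left(r \right)} \right)} + t\right)^{2} = \left(\left(-1 - -3\right) - 36\right)^{2} = \left(\left(-1 + 3\right) - 36\right)^{2} = \left(2 - 36\right)^{2} = \left(-34\right)^{2} = 1156$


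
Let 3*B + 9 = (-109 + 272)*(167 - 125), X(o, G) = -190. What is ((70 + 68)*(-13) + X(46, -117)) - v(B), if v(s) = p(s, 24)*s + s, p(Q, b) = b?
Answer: -58959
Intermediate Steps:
B = 2279 (B = -3 + ((-109 + 272)*(167 - 125))/3 = -3 + (163*42)/3 = -3 + (1/3)*6846 = -3 + 2282 = 2279)
v(s) = 25*s (v(s) = 24*s + s = 25*s)
((70 + 68)*(-13) + X(46, -117)) - v(B) = ((70 + 68)*(-13) - 190) - 25*2279 = (138*(-13) - 190) - 1*56975 = (-1794 - 190) - 56975 = -1984 - 56975 = -58959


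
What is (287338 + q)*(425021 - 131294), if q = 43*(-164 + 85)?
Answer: 83401138107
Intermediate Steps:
q = -3397 (q = 43*(-79) = -3397)
(287338 + q)*(425021 - 131294) = (287338 - 3397)*(425021 - 131294) = 283941*293727 = 83401138107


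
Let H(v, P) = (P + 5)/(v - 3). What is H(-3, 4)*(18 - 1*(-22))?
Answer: -60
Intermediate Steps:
H(v, P) = (5 + P)/(-3 + v)
H(-3, 4)*(18 - 1*(-22)) = ((5 + 4)/(-3 - 3))*(18 - 1*(-22)) = (9/(-6))*(18 + 22) = -1/6*9*40 = -3/2*40 = -60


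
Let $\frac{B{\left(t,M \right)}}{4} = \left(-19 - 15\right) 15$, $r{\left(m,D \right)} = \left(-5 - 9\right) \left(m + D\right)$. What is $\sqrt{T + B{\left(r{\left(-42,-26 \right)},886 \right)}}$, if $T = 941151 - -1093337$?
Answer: $8 \sqrt{31757} \approx 1425.6$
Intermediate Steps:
$r{\left(m,D \right)} = - 14 D - 14 m$ ($r{\left(m,D \right)} = - 14 \left(D + m\right) = - 14 D - 14 m$)
$B{\left(t,M \right)} = -2040$ ($B{\left(t,M \right)} = 4 \left(-19 - 15\right) 15 = 4 \left(\left(-34\right) 15\right) = 4 \left(-510\right) = -2040$)
$T = 2034488$ ($T = 941151 + 1093337 = 2034488$)
$\sqrt{T + B{\left(r{\left(-42,-26 \right)},886 \right)}} = \sqrt{2034488 - 2040} = \sqrt{2032448} = 8 \sqrt{31757}$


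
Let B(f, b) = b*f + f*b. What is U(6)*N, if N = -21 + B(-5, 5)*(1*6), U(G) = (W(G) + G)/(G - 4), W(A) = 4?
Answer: -1605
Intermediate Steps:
B(f, b) = 2*b*f (B(f, b) = b*f + b*f = 2*b*f)
U(G) = (4 + G)/(-4 + G) (U(G) = (4 + G)/(G - 4) = (4 + G)/(-4 + G))
N = -321 (N = -21 + (2*5*(-5))*(1*6) = -21 - 50*6 = -21 - 300 = -321)
U(6)*N = ((4 + 6)/(-4 + 6))*(-321) = (10/2)*(-321) = ((1/2)*10)*(-321) = 5*(-321) = -1605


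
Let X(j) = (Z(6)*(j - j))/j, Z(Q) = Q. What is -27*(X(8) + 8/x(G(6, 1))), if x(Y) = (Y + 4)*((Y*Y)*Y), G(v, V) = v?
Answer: -1/10 ≈ -0.10000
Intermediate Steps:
x(Y) = Y**3*(4 + Y) (x(Y) = (4 + Y)*(Y**2*Y) = (4 + Y)*Y**3 = Y**3*(4 + Y))
X(j) = 0 (X(j) = (6*(j - j))/j = (6*0)/j = 0/j = 0)
-27*(X(8) + 8/x(G(6, 1))) = -27*(0 + 8/((6**3*(4 + 6)))) = -27*(0 + 8/((216*10))) = -27*(0 + 8/2160) = -27*(0 + 8*(1/2160)) = -27*(0 + 1/270) = -27*1/270 = -1/10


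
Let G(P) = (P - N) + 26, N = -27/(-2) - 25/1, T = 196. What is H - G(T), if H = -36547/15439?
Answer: -7283107/30878 ≈ -235.87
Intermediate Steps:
H = -36547/15439 (H = -36547*1/15439 = -36547/15439 ≈ -2.3672)
N = -23/2 (N = -27*(-½) - 25*1 = 27/2 - 25 = -23/2 ≈ -11.500)
G(P) = 75/2 + P (G(P) = (P - 1*(-23/2)) + 26 = (P + 23/2) + 26 = (23/2 + P) + 26 = 75/2 + P)
H - G(T) = -36547/15439 - (75/2 + 196) = -36547/15439 - 1*467/2 = -36547/15439 - 467/2 = -7283107/30878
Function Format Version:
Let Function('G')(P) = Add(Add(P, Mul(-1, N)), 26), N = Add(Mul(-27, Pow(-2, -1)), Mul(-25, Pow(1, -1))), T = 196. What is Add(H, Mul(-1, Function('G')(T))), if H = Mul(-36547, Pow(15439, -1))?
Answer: Rational(-7283107, 30878) ≈ -235.87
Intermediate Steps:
H = Rational(-36547, 15439) (H = Mul(-36547, Rational(1, 15439)) = Rational(-36547, 15439) ≈ -2.3672)
N = Rational(-23, 2) (N = Add(Mul(-27, Rational(-1, 2)), Mul(-25, 1)) = Add(Rational(27, 2), -25) = Rational(-23, 2) ≈ -11.500)
Function('G')(P) = Add(Rational(75, 2), P) (Function('G')(P) = Add(Add(P, Mul(-1, Rational(-23, 2))), 26) = Add(Add(P, Rational(23, 2)), 26) = Add(Add(Rational(23, 2), P), 26) = Add(Rational(75, 2), P))
Add(H, Mul(-1, Function('G')(T))) = Add(Rational(-36547, 15439), Mul(-1, Add(Rational(75, 2), 196))) = Add(Rational(-36547, 15439), Mul(-1, Rational(467, 2))) = Add(Rational(-36547, 15439), Rational(-467, 2)) = Rational(-7283107, 30878)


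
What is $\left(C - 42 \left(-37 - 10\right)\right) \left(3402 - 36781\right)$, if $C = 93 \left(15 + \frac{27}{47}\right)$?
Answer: $- \frac{5369145666}{47} \approx -1.1424 \cdot 10^{8}$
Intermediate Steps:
$C = \frac{68076}{47}$ ($C = 93 \left(15 + 27 \cdot \frac{1}{47}\right) = 93 \left(15 + \frac{27}{47}\right) = 93 \cdot \frac{732}{47} = \frac{68076}{47} \approx 1448.4$)
$\left(C - 42 \left(-37 - 10\right)\right) \left(3402 - 36781\right) = \left(\frac{68076}{47} - 42 \left(-37 - 10\right)\right) \left(3402 - 36781\right) = \left(\frac{68076}{47} - -1974\right) \left(-33379\right) = \left(\frac{68076}{47} + 1974\right) \left(-33379\right) = \frac{160854}{47} \left(-33379\right) = - \frac{5369145666}{47}$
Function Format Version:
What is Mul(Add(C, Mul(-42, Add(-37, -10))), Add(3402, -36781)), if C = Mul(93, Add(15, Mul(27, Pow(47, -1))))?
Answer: Rational(-5369145666, 47) ≈ -1.1424e+8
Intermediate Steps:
C = Rational(68076, 47) (C = Mul(93, Add(15, Mul(27, Rational(1, 47)))) = Mul(93, Add(15, Rational(27, 47))) = Mul(93, Rational(732, 47)) = Rational(68076, 47) ≈ 1448.4)
Mul(Add(C, Mul(-42, Add(-37, -10))), Add(3402, -36781)) = Mul(Add(Rational(68076, 47), Mul(-42, Add(-37, -10))), Add(3402, -36781)) = Mul(Add(Rational(68076, 47), Mul(-42, -47)), -33379) = Mul(Add(Rational(68076, 47), 1974), -33379) = Mul(Rational(160854, 47), -33379) = Rational(-5369145666, 47)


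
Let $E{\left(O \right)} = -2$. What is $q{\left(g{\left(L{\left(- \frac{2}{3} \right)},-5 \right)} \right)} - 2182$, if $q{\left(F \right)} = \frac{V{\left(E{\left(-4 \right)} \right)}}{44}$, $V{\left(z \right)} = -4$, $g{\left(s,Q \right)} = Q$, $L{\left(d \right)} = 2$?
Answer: $- \frac{24003}{11} \approx -2182.1$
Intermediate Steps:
$q{\left(F \right)} = - \frac{1}{11}$ ($q{\left(F \right)} = - \frac{4}{44} = \left(-4\right) \frac{1}{44} = - \frac{1}{11}$)
$q{\left(g{\left(L{\left(- \frac{2}{3} \right)},-5 \right)} \right)} - 2182 = - \frac{1}{11} - 2182 = - \frac{24003}{11}$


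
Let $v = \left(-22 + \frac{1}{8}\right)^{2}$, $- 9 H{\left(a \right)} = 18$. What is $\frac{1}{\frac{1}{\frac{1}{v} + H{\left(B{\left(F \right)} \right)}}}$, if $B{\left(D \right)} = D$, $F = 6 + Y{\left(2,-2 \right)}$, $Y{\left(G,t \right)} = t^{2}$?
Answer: $- \frac{61186}{30625} \approx -1.9979$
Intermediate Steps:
$F = 10$ ($F = 6 + \left(-2\right)^{2} = 6 + 4 = 10$)
$H{\left(a \right)} = -2$ ($H{\left(a \right)} = \left(- \frac{1}{9}\right) 18 = -2$)
$v = \frac{30625}{64}$ ($v = \left(-22 + \frac{1}{8}\right)^{2} = \left(- \frac{175}{8}\right)^{2} = \frac{30625}{64} \approx 478.52$)
$\frac{1}{\frac{1}{\frac{1}{v} + H{\left(B{\left(F \right)} \right)}}} = \frac{1}{\frac{1}{\frac{1}{\frac{30625}{64}} - 2}} = \frac{1}{\frac{1}{\frac{64}{30625} - 2}} = \frac{1}{\frac{1}{- \frac{61186}{30625}}} = \frac{1}{- \frac{30625}{61186}} = - \frac{61186}{30625}$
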